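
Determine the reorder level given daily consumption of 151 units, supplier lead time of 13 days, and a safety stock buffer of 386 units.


Formula: ROP = (Daily Demand * Lead Time) + Safety Stock
Demand during lead time = 151 * 13 = 1963 units
ROP = 1963 + 386 = 2349 units

2349 units


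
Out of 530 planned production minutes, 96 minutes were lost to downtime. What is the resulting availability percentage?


Formula: Availability = (Planned Time - Downtime) / Planned Time * 100
Uptime = 530 - 96 = 434 min
Availability = 434 / 530 * 100 = 81.9%

81.9%


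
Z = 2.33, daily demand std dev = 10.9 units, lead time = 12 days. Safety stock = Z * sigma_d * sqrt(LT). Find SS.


Formula: SS = z * sigma_d * sqrt(LT)
sqrt(LT) = sqrt(12) = 3.4641
SS = 2.33 * 10.9 * 3.4641
SS = 88.0 units

88.0 units


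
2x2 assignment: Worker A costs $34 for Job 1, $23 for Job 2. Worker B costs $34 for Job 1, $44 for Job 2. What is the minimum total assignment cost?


Option 1: A->1 + B->2 = $34 + $44 = $78
Option 2: A->2 + B->1 = $23 + $34 = $57
Min cost = min($78, $57) = $57

$57


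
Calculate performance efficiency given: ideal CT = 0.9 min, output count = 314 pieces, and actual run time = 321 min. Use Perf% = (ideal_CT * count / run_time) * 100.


Formula: Performance = (Ideal CT * Total Count) / Run Time * 100
Ideal output time = 0.9 * 314 = 282.6 min
Performance = 282.6 / 321 * 100 = 88.0%

88.0%


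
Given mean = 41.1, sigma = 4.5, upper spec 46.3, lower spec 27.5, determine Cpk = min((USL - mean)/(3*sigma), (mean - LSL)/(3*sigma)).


Cpu = (46.3 - 41.1) / (3 * 4.5) = 0.39
Cpl = (41.1 - 27.5) / (3 * 4.5) = 1.01
Cpk = min(0.39, 1.01) = 0.39

0.39


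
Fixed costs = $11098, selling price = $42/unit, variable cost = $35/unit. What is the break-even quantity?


Formula: BEQ = Fixed Costs / (Price - Variable Cost)
Contribution margin = $42 - $35 = $7/unit
BEQ = ceil($11098 / $7/unit) = ceil(1585.43) = 1586 units

1586 units


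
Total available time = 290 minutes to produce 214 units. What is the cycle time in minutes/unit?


Formula: CT = Available Time / Number of Units
CT = 290 min / 214 units
CT = 1.36 min/unit

1.36 min/unit


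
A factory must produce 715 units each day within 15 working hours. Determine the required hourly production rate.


Formula: Production Rate = Daily Demand / Available Hours
Rate = 715 units/day / 15 hours/day
Rate = 47.7 units/hour

47.7 units/hour


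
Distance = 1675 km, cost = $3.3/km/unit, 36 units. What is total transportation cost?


TC = dist * cost * units = 1675 * 3.3 * 36 = $198990.00

$198990.00


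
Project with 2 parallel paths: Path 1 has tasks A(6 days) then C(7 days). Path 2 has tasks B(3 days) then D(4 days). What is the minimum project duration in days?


Path 1 = 6 + 7 = 13 days
Path 2 = 3 + 4 = 7 days
Duration = max(13, 7) = 13 days

13 days


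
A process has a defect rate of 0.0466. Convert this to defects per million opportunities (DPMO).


DPMO = defect_rate * 1000000 = 0.0466 * 1000000

46600


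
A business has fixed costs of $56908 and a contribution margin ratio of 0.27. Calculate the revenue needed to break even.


Formula: BER = Fixed Costs / Contribution Margin Ratio
BER = $56908 / 0.27
BER = $210770.37 (to the nearest cent)

$210770.37


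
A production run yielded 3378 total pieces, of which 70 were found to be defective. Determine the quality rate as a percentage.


Formula: Quality Rate = Good Pieces / Total Pieces * 100
Good pieces = 3378 - 70 = 3308
QR = 3308 / 3378 * 100 = 97.9%

97.9%


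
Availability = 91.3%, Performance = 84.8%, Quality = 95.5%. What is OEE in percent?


Formula: OEE = Availability * Performance * Quality / 10000
A * P = 91.3% * 84.8% / 100 = 77.42%
OEE = 77.42% * 95.5% / 100 = 73.9%

73.9%


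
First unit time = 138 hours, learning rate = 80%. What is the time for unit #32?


Formula: T_n = T_1 * (learning_rate)^(log2(n)) where learning_rate = rate/100
Doublings = log2(32) = 5
T_n = 138 * 0.8^5
T_n = 138 * 0.3277 = 45.2 hours

45.2 hours


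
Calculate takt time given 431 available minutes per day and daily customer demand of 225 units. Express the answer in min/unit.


Formula: Takt Time = Available Production Time / Customer Demand
Takt = 431 min/day / 225 units/day
Takt = 1.92 min/unit

1.92 min/unit


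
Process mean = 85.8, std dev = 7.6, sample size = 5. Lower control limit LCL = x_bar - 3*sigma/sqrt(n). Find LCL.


LCL = 85.8 - 3 * 7.6 / sqrt(5)

75.6


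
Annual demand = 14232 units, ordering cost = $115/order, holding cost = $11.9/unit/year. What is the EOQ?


Formula: EOQ = sqrt(2 * D * S / H)
Numerator: 2 * 14232 * 115 = 3273360
2DS/H = 3273360 / 11.9 = 275072.3
EOQ = sqrt(275072.3) = 524.5 units

524.5 units


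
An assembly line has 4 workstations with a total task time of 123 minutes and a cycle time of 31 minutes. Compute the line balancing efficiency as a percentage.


Formula: Efficiency = Sum of Task Times / (N_stations * CT) * 100
Total station capacity = 4 stations * 31 min = 124 min
Efficiency = 123 / 124 * 100 = 99.2%

99.2%


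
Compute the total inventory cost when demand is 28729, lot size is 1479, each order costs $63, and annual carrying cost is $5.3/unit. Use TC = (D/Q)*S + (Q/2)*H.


TC = 28729/1479 * 63 + 1479/2 * 5.3

$5143.10


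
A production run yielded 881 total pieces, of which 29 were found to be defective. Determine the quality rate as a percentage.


Formula: Quality Rate = Good Pieces / Total Pieces * 100
Good pieces = 881 - 29 = 852
QR = 852 / 881 * 100 = 96.7%

96.7%


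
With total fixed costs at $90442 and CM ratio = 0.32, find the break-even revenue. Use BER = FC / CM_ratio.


Formula: BER = Fixed Costs / Contribution Margin Ratio
BER = $90442 / 0.32
BER = $282631.25 (to the nearest cent)

$282631.25


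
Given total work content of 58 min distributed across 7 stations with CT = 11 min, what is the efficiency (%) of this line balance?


Formula: Efficiency = Sum of Task Times / (N_stations * CT) * 100
Total station capacity = 7 stations * 11 min = 77 min
Efficiency = 58 / 77 * 100 = 75.3%

75.3%


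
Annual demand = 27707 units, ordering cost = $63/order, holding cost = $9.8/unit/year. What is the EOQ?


Formula: EOQ = sqrt(2 * D * S / H)
Numerator: 2 * 27707 * 63 = 3491082
2DS/H = 3491082 / 9.8 = 356232.9
EOQ = sqrt(356232.9) = 596.9 units

596.9 units


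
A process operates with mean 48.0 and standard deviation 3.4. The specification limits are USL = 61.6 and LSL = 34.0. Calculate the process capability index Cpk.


Cpu = (61.6 - 48.0) / (3 * 3.4) = 1.33
Cpl = (48.0 - 34.0) / (3 * 3.4) = 1.37
Cpk = min(1.33, 1.37) = 1.33

1.33


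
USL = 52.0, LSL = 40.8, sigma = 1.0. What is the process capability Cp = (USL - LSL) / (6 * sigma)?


Cp = (52.0 - 40.8) / (6 * 1.0)

1.87


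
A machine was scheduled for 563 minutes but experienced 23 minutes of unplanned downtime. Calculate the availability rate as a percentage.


Formula: Availability = (Planned Time - Downtime) / Planned Time * 100
Uptime = 563 - 23 = 540 min
Availability = 540 / 563 * 100 = 95.9%

95.9%


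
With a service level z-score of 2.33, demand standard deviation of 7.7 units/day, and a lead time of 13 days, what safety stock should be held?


Formula: SS = z * sigma_d * sqrt(LT)
sqrt(LT) = sqrt(13) = 3.6056
SS = 2.33 * 7.7 * 3.6056
SS = 64.7 units

64.7 units


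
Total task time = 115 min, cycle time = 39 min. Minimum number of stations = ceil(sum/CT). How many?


Formula: N_min = ceil(Sum of Task Times / Cycle Time)
N_min = ceil(115 min / 39 min) = ceil(2.9487)
N_min = 3 stations

3


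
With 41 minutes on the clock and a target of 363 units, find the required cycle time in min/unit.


Formula: CT = Available Time / Number of Units
CT = 41 min / 363 units
CT = 0.11 min/unit

0.11 min/unit


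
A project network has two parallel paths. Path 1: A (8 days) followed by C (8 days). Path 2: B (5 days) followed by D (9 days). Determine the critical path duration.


Path 1 = 8 + 8 = 16 days
Path 2 = 5 + 9 = 14 days
Duration = max(16, 14) = 16 days

16 days


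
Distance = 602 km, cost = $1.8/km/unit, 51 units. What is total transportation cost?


TC = dist * cost * units = 602 * 1.8 * 51 = $55263.60

$55263.60


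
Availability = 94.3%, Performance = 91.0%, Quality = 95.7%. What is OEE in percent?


Formula: OEE = Availability * Performance * Quality / 10000
A * P = 94.3% * 91.0% / 100 = 85.81%
OEE = 85.81% * 95.7% / 100 = 82.1%

82.1%


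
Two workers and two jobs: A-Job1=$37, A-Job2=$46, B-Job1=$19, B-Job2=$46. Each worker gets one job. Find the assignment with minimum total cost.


Option 1: A->1 + B->2 = $37 + $46 = $83
Option 2: A->2 + B->1 = $46 + $19 = $65
Min cost = min($83, $65) = $65

$65


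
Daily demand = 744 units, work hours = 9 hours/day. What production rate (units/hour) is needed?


Formula: Production Rate = Daily Demand / Available Hours
Rate = 744 units/day / 9 hours/day
Rate = 82.7 units/hour

82.7 units/hour


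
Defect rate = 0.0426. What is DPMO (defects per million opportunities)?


DPMO = defect_rate * 1000000 = 0.0426 * 1000000

42600


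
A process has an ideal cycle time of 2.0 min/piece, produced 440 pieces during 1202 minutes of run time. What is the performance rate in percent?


Formula: Performance = (Ideal CT * Total Count) / Run Time * 100
Ideal output time = 2.0 * 440 = 880.0 min
Performance = 880.0 / 1202 * 100 = 73.2%

73.2%


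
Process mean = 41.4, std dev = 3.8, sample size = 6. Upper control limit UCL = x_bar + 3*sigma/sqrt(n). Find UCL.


UCL = 41.4 + 3 * 3.8 / sqrt(6)

46.05


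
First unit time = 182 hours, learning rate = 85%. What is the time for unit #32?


Formula: T_n = T_1 * (learning_rate)^(log2(n)) where learning_rate = rate/100
Doublings = log2(32) = 5
T_n = 182 * 0.85^5
T_n = 182 * 0.4437 = 80.8 hours

80.8 hours


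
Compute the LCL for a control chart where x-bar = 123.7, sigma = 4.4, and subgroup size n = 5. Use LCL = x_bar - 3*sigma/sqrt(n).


LCL = 123.7 - 3 * 4.4 / sqrt(5)

117.8


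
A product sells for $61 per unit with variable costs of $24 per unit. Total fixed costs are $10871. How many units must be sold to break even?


Formula: BEQ = Fixed Costs / (Price - Variable Cost)
Contribution margin = $61 - $24 = $37/unit
BEQ = ceil($10871 / $37/unit) = ceil(293.81) = 294 units

294 units


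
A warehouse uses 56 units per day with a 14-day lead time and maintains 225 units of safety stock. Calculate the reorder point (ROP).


Formula: ROP = (Daily Demand * Lead Time) + Safety Stock
Demand during lead time = 56 * 14 = 784 units
ROP = 784 + 225 = 1009 units

1009 units


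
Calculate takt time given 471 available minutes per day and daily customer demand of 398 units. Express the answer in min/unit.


Formula: Takt Time = Available Production Time / Customer Demand
Takt = 471 min/day / 398 units/day
Takt = 1.18 min/unit

1.18 min/unit


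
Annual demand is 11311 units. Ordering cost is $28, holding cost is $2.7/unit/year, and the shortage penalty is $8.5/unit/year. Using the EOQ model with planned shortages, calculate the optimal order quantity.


Formula: EOQ* = sqrt(2DS/H) * sqrt((H+P)/P)
Base EOQ = sqrt(2*11311*28/2.7) = 484.35 units
Correction = sqrt((2.7+8.5)/8.5) = 1.14789
EOQ* = 484.35 * 1.14789 = 556.0 units

556.0 units


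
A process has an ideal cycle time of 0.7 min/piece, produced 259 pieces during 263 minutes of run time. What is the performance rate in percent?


Formula: Performance = (Ideal CT * Total Count) / Run Time * 100
Ideal output time = 0.7 * 259 = 181.3 min
Performance = 181.3 / 263 * 100 = 68.9%

68.9%


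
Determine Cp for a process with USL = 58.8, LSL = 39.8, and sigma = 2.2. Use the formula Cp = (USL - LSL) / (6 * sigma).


Cp = (58.8 - 39.8) / (6 * 2.2)

1.44


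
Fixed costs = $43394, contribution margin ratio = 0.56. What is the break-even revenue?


Formula: BER = Fixed Costs / Contribution Margin Ratio
BER = $43394 / 0.56
BER = $77489.29 (to the nearest cent)

$77489.29


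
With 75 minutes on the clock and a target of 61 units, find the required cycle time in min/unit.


Formula: CT = Available Time / Number of Units
CT = 75 min / 61 units
CT = 1.23 min/unit

1.23 min/unit


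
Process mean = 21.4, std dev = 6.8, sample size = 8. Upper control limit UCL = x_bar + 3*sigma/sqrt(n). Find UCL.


UCL = 21.4 + 3 * 6.8 / sqrt(8)

28.61


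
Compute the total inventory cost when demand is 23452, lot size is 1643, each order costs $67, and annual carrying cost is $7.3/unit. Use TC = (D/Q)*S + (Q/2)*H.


TC = 23452/1643 * 67 + 1643/2 * 7.3

$6953.30


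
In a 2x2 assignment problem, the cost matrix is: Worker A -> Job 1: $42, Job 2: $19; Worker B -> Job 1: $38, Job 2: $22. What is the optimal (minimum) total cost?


Option 1: A->1 + B->2 = $42 + $22 = $64
Option 2: A->2 + B->1 = $19 + $38 = $57
Min cost = min($64, $57) = $57

$57


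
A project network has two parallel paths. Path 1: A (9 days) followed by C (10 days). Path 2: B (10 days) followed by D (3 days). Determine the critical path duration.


Path 1 = 9 + 10 = 19 days
Path 2 = 10 + 3 = 13 days
Duration = max(19, 13) = 19 days

19 days


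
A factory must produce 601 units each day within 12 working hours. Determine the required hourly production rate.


Formula: Production Rate = Daily Demand / Available Hours
Rate = 601 units/day / 12 hours/day
Rate = 50.1 units/hour

50.1 units/hour


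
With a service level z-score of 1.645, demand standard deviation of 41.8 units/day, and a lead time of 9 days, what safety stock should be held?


Formula: SS = z * sigma_d * sqrt(LT)
sqrt(LT) = sqrt(9) = 3.0
SS = 1.645 * 41.8 * 3.0
SS = 206.3 units

206.3 units


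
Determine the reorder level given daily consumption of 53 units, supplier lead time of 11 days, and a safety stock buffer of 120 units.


Formula: ROP = (Daily Demand * Lead Time) + Safety Stock
Demand during lead time = 53 * 11 = 583 units
ROP = 583 + 120 = 703 units

703 units


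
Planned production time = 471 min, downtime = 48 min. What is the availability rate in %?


Formula: Availability = (Planned Time - Downtime) / Planned Time * 100
Uptime = 471 - 48 = 423 min
Availability = 423 / 471 * 100 = 89.8%

89.8%


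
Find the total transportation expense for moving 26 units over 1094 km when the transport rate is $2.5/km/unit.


TC = dist * cost * units = 1094 * 2.5 * 26 = $71110.00

$71110.00


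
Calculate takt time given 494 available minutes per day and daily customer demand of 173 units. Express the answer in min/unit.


Formula: Takt Time = Available Production Time / Customer Demand
Takt = 494 min/day / 173 units/day
Takt = 2.86 min/unit

2.86 min/unit


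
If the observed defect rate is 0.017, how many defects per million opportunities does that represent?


DPMO = defect_rate * 1000000 = 0.017 * 1000000

17000


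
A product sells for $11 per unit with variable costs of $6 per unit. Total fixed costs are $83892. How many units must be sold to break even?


Formula: BEQ = Fixed Costs / (Price - Variable Cost)
Contribution margin = $11 - $6 = $5/unit
BEQ = ceil($83892 / $5/unit) = ceil(16778.4) = 16779 units

16779 units


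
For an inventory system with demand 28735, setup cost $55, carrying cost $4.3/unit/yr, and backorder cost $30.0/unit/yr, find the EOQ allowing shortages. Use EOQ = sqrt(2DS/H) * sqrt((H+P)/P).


Formula: EOQ* = sqrt(2DS/H) * sqrt((H+P)/P)
Base EOQ = sqrt(2*28735*55/4.3) = 857.37 units
Correction = sqrt((4.3+30.0)/30.0) = 1.06927
EOQ* = 857.37 * 1.06927 = 916.8 units

916.8 units


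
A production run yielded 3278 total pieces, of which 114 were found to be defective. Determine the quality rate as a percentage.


Formula: Quality Rate = Good Pieces / Total Pieces * 100
Good pieces = 3278 - 114 = 3164
QR = 3164 / 3278 * 100 = 96.5%

96.5%


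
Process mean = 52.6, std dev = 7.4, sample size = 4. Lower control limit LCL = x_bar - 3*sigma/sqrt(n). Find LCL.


LCL = 52.6 - 3 * 7.4 / sqrt(4)

41.5


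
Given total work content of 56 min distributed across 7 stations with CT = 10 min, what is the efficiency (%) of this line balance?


Formula: Efficiency = Sum of Task Times / (N_stations * CT) * 100
Total station capacity = 7 stations * 10 min = 70 min
Efficiency = 56 / 70 * 100 = 80.0%

80.0%


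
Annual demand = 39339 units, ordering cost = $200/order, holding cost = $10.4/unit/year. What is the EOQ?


Formula: EOQ = sqrt(2 * D * S / H)
Numerator: 2 * 39339 * 200 = 15735600
2DS/H = 15735600 / 10.4 = 1513038.5
EOQ = sqrt(1513038.5) = 1230.1 units

1230.1 units


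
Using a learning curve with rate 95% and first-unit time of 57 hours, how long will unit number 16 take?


Formula: T_n = T_1 * (learning_rate)^(log2(n)) where learning_rate = rate/100
Doublings = log2(16) = 4
T_n = 57 * 0.95^4
T_n = 57 * 0.8145 = 46.4 hours

46.4 hours


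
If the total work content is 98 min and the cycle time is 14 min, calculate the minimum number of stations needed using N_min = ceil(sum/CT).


Formula: N_min = ceil(Sum of Task Times / Cycle Time)
N_min = ceil(98 min / 14 min) = ceil(7.0)
N_min = 7 stations

7


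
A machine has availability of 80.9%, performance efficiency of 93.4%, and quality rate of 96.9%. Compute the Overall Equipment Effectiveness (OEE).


Formula: OEE = Availability * Performance * Quality / 10000
A * P = 80.9% * 93.4% / 100 = 75.56%
OEE = 75.56% * 96.9% / 100 = 73.2%

73.2%


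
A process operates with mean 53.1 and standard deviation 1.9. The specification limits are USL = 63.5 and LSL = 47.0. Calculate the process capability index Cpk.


Cpu = (63.5 - 53.1) / (3 * 1.9) = 1.82
Cpl = (53.1 - 47.0) / (3 * 1.9) = 1.07
Cpk = min(1.82, 1.07) = 1.07

1.07


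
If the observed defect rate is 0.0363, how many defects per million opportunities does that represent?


DPMO = defect_rate * 1000000 = 0.0363 * 1000000

36300


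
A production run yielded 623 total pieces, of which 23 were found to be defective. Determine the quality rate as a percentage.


Formula: Quality Rate = Good Pieces / Total Pieces * 100
Good pieces = 623 - 23 = 600
QR = 600 / 623 * 100 = 96.3%

96.3%


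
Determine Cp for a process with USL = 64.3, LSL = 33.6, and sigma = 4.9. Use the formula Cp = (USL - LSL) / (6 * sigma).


Cp = (64.3 - 33.6) / (6 * 4.9)

1.04


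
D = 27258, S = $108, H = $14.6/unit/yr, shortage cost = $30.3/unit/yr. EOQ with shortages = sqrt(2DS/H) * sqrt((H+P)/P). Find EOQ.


Formula: EOQ* = sqrt(2DS/H) * sqrt((H+P)/P)
Base EOQ = sqrt(2*27258*108/14.6) = 635.03 units
Correction = sqrt((14.6+30.3)/30.3) = 1.21731
EOQ* = 635.03 * 1.21731 = 773.0 units

773.0 units


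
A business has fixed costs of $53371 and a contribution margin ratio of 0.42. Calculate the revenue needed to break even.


Formula: BER = Fixed Costs / Contribution Margin Ratio
BER = $53371 / 0.42
BER = $127073.81 (to the nearest cent)

$127073.81


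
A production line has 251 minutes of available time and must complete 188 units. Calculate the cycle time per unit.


Formula: CT = Available Time / Number of Units
CT = 251 min / 188 units
CT = 1.34 min/unit

1.34 min/unit


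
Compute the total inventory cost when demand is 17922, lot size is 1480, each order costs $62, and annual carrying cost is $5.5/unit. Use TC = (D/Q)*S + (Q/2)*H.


TC = 17922/1480 * 62 + 1480/2 * 5.5

$4820.79


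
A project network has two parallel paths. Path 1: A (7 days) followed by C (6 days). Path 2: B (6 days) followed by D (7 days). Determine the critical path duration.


Path 1 = 7 + 6 = 13 days
Path 2 = 6 + 7 = 13 days
Duration = max(13, 13) = 13 days

13 days


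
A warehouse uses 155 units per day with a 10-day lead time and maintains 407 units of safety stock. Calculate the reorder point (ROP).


Formula: ROP = (Daily Demand * Lead Time) + Safety Stock
Demand during lead time = 155 * 10 = 1550 units
ROP = 1550 + 407 = 1957 units

1957 units


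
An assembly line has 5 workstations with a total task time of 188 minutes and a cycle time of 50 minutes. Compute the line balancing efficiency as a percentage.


Formula: Efficiency = Sum of Task Times / (N_stations * CT) * 100
Total station capacity = 5 stations * 50 min = 250 min
Efficiency = 188 / 250 * 100 = 75.2%

75.2%


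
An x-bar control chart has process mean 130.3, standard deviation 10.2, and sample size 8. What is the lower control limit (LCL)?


LCL = 130.3 - 3 * 10.2 / sqrt(8)

119.48


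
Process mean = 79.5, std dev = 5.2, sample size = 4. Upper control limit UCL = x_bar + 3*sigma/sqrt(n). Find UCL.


UCL = 79.5 + 3 * 5.2 / sqrt(4)

87.3


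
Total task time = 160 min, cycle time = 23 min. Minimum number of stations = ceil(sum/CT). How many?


Formula: N_min = ceil(Sum of Task Times / Cycle Time)
N_min = ceil(160 min / 23 min) = ceil(6.9565)
N_min = 7 stations

7


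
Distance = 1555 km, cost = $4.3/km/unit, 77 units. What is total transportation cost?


TC = dist * cost * units = 1555 * 4.3 * 77 = $514860.50

$514860.50


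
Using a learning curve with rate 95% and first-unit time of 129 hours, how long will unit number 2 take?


Formula: T_n = T_1 * (learning_rate)^(log2(n)) where learning_rate = rate/100
Doublings = log2(2) = 1
T_n = 129 * 0.95^1
T_n = 129 * 0.95 = 122.6 hours

122.6 hours


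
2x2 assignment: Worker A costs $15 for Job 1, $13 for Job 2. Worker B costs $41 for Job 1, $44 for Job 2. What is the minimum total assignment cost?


Option 1: A->1 + B->2 = $15 + $44 = $59
Option 2: A->2 + B->1 = $13 + $41 = $54
Min cost = min($59, $54) = $54

$54


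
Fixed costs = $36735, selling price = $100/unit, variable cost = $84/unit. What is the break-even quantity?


Formula: BEQ = Fixed Costs / (Price - Variable Cost)
Contribution margin = $100 - $84 = $16/unit
BEQ = ceil($36735 / $16/unit) = ceil(2295.94) = 2296 units

2296 units


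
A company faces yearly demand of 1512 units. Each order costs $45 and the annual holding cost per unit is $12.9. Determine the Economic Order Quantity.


Formula: EOQ = sqrt(2 * D * S / H)
Numerator: 2 * 1512 * 45 = 136080
2DS/H = 136080 / 12.9 = 10548.8
EOQ = sqrt(10548.8) = 102.7 units

102.7 units


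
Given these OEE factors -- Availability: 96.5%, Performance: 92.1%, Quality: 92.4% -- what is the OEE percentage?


Formula: OEE = Availability * Performance * Quality / 10000
A * P = 96.5% * 92.1% / 100 = 88.88%
OEE = 88.88% * 92.4% / 100 = 82.1%

82.1%


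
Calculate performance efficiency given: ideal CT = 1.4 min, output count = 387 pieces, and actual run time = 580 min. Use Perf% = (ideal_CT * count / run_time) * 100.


Formula: Performance = (Ideal CT * Total Count) / Run Time * 100
Ideal output time = 1.4 * 387 = 541.8 min
Performance = 541.8 / 580 * 100 = 93.4%

93.4%


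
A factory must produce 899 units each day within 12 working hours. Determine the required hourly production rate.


Formula: Production Rate = Daily Demand / Available Hours
Rate = 899 units/day / 12 hours/day
Rate = 74.9 units/hour

74.9 units/hour


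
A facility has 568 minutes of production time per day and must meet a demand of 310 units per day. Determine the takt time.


Formula: Takt Time = Available Production Time / Customer Demand
Takt = 568 min/day / 310 units/day
Takt = 1.83 min/unit

1.83 min/unit


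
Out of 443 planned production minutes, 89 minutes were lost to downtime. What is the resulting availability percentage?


Formula: Availability = (Planned Time - Downtime) / Planned Time * 100
Uptime = 443 - 89 = 354 min
Availability = 354 / 443 * 100 = 79.9%

79.9%


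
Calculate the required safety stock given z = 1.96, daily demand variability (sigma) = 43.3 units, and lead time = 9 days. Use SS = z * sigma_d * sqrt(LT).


Formula: SS = z * sigma_d * sqrt(LT)
sqrt(LT) = sqrt(9) = 3.0
SS = 1.96 * 43.3 * 3.0
SS = 254.6 units

254.6 units


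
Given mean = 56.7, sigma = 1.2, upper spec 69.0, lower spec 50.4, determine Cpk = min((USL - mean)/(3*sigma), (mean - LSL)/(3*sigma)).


Cpu = (69.0 - 56.7) / (3 * 1.2) = 3.42
Cpl = (56.7 - 50.4) / (3 * 1.2) = 1.75
Cpk = min(3.42, 1.75) = 1.75

1.75


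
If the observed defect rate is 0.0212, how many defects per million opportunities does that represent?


DPMO = defect_rate * 1000000 = 0.0212 * 1000000

21200


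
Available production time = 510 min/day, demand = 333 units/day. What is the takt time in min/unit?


Formula: Takt Time = Available Production Time / Customer Demand
Takt = 510 min/day / 333 units/day
Takt = 1.53 min/unit

1.53 min/unit


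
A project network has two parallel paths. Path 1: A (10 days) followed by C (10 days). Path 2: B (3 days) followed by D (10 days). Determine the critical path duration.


Path 1 = 10 + 10 = 20 days
Path 2 = 3 + 10 = 13 days
Duration = max(20, 13) = 20 days

20 days


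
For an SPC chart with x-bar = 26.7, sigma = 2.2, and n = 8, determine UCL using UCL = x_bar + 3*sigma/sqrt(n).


UCL = 26.7 + 3 * 2.2 / sqrt(8)

29.03


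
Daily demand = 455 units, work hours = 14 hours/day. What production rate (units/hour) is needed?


Formula: Production Rate = Daily Demand / Available Hours
Rate = 455 units/day / 14 hours/day
Rate = 32.5 units/hour

32.5 units/hour


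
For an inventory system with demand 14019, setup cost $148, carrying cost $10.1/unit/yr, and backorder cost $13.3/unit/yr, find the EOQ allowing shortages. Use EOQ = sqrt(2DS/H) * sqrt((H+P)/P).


Formula: EOQ* = sqrt(2DS/H) * sqrt((H+P)/P)
Base EOQ = sqrt(2*14019*148/10.1) = 640.98 units
Correction = sqrt((10.1+13.3)/13.3) = 1.32642
EOQ* = 640.98 * 1.32642 = 850.2 units

850.2 units


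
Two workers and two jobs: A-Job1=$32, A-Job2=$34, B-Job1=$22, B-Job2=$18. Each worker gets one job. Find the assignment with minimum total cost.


Option 1: A->1 + B->2 = $32 + $18 = $50
Option 2: A->2 + B->1 = $34 + $22 = $56
Min cost = min($50, $56) = $50

$50


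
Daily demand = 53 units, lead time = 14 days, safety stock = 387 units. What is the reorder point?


Formula: ROP = (Daily Demand * Lead Time) + Safety Stock
Demand during lead time = 53 * 14 = 742 units
ROP = 742 + 387 = 1129 units

1129 units


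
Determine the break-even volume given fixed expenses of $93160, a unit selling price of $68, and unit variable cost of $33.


Formula: BEQ = Fixed Costs / (Price - Variable Cost)
Contribution margin = $68 - $33 = $35/unit
BEQ = ceil($93160 / $35/unit) = ceil(2661.71) = 2662 units

2662 units


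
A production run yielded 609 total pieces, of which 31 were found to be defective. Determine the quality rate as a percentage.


Formula: Quality Rate = Good Pieces / Total Pieces * 100
Good pieces = 609 - 31 = 578
QR = 578 / 609 * 100 = 94.9%

94.9%


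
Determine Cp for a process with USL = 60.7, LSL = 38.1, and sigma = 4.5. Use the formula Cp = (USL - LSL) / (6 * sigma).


Cp = (60.7 - 38.1) / (6 * 4.5)

0.84


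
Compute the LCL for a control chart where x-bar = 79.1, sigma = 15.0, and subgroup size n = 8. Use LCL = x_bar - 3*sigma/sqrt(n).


LCL = 79.1 - 3 * 15.0 / sqrt(8)

63.19


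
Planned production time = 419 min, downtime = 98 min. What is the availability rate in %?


Formula: Availability = (Planned Time - Downtime) / Planned Time * 100
Uptime = 419 - 98 = 321 min
Availability = 321 / 419 * 100 = 76.6%

76.6%


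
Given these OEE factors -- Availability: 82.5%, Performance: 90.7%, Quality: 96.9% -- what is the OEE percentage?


Formula: OEE = Availability * Performance * Quality / 10000
A * P = 82.5% * 90.7% / 100 = 74.83%
OEE = 74.83% * 96.9% / 100 = 72.5%

72.5%


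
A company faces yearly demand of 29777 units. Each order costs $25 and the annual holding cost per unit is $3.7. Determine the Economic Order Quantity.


Formula: EOQ = sqrt(2 * D * S / H)
Numerator: 2 * 29777 * 25 = 1488850
2DS/H = 1488850 / 3.7 = 402391.9
EOQ = sqrt(402391.9) = 634.3 units

634.3 units


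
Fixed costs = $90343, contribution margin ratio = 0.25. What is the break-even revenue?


Formula: BER = Fixed Costs / Contribution Margin Ratio
BER = $90343 / 0.25
BER = $361372.00 (to the nearest cent)

$361372.00


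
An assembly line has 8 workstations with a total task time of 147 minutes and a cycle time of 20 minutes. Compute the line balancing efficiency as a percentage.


Formula: Efficiency = Sum of Task Times / (N_stations * CT) * 100
Total station capacity = 8 stations * 20 min = 160 min
Efficiency = 147 / 160 * 100 = 91.9%

91.9%


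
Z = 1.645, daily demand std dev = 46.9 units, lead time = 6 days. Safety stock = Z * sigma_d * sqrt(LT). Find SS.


Formula: SS = z * sigma_d * sqrt(LT)
sqrt(LT) = sqrt(6) = 2.4495
SS = 1.645 * 46.9 * 2.4495
SS = 189.0 units

189.0 units


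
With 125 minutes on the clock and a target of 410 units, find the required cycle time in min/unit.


Formula: CT = Available Time / Number of Units
CT = 125 min / 410 units
CT = 0.3 min/unit

0.3 min/unit


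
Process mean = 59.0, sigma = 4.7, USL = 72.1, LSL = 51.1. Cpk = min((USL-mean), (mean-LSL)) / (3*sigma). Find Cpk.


Cpu = (72.1 - 59.0) / (3 * 4.7) = 0.93
Cpl = (59.0 - 51.1) / (3 * 4.7) = 0.56
Cpk = min(0.93, 0.56) = 0.56

0.56


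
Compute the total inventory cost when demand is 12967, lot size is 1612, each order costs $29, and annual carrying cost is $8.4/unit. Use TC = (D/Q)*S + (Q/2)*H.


TC = 12967/1612 * 29 + 1612/2 * 8.4

$7003.68


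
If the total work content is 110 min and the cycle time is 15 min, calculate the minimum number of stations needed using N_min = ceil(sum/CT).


Formula: N_min = ceil(Sum of Task Times / Cycle Time)
N_min = ceil(110 min / 15 min) = ceil(7.3333)
N_min = 8 stations

8


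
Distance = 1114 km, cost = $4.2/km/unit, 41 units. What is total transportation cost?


TC = dist * cost * units = 1114 * 4.2 * 41 = $191830.80

$191830.80


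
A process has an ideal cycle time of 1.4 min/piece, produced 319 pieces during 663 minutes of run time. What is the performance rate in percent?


Formula: Performance = (Ideal CT * Total Count) / Run Time * 100
Ideal output time = 1.4 * 319 = 446.6 min
Performance = 446.6 / 663 * 100 = 67.4%

67.4%


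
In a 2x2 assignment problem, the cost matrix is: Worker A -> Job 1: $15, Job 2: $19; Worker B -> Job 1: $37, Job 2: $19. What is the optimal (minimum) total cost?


Option 1: A->1 + B->2 = $15 + $19 = $34
Option 2: A->2 + B->1 = $19 + $37 = $56
Min cost = min($34, $56) = $34

$34


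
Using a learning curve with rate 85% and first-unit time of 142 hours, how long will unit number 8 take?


Formula: T_n = T_1 * (learning_rate)^(log2(n)) where learning_rate = rate/100
Doublings = log2(8) = 3
T_n = 142 * 0.85^3
T_n = 142 * 0.6141 = 87.2 hours

87.2 hours


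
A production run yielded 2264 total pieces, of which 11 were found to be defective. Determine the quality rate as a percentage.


Formula: Quality Rate = Good Pieces / Total Pieces * 100
Good pieces = 2264 - 11 = 2253
QR = 2253 / 2264 * 100 = 99.5%

99.5%


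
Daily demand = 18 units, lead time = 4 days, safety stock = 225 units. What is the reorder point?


Formula: ROP = (Daily Demand * Lead Time) + Safety Stock
Demand during lead time = 18 * 4 = 72 units
ROP = 72 + 225 = 297 units

297 units


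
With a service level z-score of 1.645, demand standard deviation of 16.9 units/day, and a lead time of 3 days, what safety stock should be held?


Formula: SS = z * sigma_d * sqrt(LT)
sqrt(LT) = sqrt(3) = 1.7321
SS = 1.645 * 16.9 * 1.7321
SS = 48.2 units

48.2 units


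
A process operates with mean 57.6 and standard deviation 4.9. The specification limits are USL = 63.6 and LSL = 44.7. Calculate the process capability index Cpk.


Cpu = (63.6 - 57.6) / (3 * 4.9) = 0.41
Cpl = (57.6 - 44.7) / (3 * 4.9) = 0.88
Cpk = min(0.41, 0.88) = 0.41

0.41


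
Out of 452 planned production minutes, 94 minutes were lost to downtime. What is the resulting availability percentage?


Formula: Availability = (Planned Time - Downtime) / Planned Time * 100
Uptime = 452 - 94 = 358 min
Availability = 358 / 452 * 100 = 79.2%

79.2%


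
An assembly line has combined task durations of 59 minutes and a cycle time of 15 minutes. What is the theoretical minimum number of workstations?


Formula: N_min = ceil(Sum of Task Times / Cycle Time)
N_min = ceil(59 min / 15 min) = ceil(3.9333)
N_min = 4 stations

4


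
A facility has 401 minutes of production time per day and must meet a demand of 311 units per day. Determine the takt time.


Formula: Takt Time = Available Production Time / Customer Demand
Takt = 401 min/day / 311 units/day
Takt = 1.29 min/unit

1.29 min/unit


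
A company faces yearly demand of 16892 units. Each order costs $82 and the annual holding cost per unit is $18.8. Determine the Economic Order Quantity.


Formula: EOQ = sqrt(2 * D * S / H)
Numerator: 2 * 16892 * 82 = 2770288
2DS/H = 2770288 / 18.8 = 147355.7
EOQ = sqrt(147355.7) = 383.9 units

383.9 units


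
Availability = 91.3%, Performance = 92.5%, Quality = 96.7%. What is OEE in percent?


Formula: OEE = Availability * Performance * Quality / 10000
A * P = 91.3% * 92.5% / 100 = 84.45%
OEE = 84.45% * 96.7% / 100 = 81.7%

81.7%


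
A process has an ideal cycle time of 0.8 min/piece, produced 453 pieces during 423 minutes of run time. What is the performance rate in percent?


Formula: Performance = (Ideal CT * Total Count) / Run Time * 100
Ideal output time = 0.8 * 453 = 362.4 min
Performance = 362.4 / 423 * 100 = 85.7%

85.7%


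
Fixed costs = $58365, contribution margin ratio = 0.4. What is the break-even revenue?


Formula: BER = Fixed Costs / Contribution Margin Ratio
BER = $58365 / 0.4
BER = $145912.50 (to the nearest cent)

$145912.50


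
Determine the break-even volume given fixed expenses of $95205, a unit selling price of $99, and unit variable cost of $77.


Formula: BEQ = Fixed Costs / (Price - Variable Cost)
Contribution margin = $99 - $77 = $22/unit
BEQ = ceil($95205 / $22/unit) = ceil(4327.5) = 4328 units

4328 units


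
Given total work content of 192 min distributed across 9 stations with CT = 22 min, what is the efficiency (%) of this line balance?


Formula: Efficiency = Sum of Task Times / (N_stations * CT) * 100
Total station capacity = 9 stations * 22 min = 198 min
Efficiency = 192 / 198 * 100 = 97.0%

97.0%


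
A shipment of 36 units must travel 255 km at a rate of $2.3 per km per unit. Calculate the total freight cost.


TC = dist * cost * units = 255 * 2.3 * 36 = $21114.00

$21114.00


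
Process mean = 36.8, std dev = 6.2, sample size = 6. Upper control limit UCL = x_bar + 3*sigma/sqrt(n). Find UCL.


UCL = 36.8 + 3 * 6.2 / sqrt(6)

44.39


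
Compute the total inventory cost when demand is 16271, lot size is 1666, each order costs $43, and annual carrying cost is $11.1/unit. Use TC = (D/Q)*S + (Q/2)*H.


TC = 16271/1666 * 43 + 1666/2 * 11.1

$9666.26


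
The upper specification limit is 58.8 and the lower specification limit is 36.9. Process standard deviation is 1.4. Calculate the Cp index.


Cp = (58.8 - 36.9) / (6 * 1.4)

2.61


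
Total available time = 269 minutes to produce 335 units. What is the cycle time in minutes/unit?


Formula: CT = Available Time / Number of Units
CT = 269 min / 335 units
CT = 0.8 min/unit

0.8 min/unit


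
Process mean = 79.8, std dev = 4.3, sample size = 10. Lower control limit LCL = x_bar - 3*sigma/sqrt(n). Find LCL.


LCL = 79.8 - 3 * 4.3 / sqrt(10)

75.72


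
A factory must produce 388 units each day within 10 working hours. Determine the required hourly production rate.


Formula: Production Rate = Daily Demand / Available Hours
Rate = 388 units/day / 10 hours/day
Rate = 38.8 units/hour

38.8 units/hour


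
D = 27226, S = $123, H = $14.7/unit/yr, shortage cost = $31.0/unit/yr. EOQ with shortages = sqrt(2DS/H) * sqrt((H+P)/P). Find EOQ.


Formula: EOQ* = sqrt(2DS/H) * sqrt((H+P)/P)
Base EOQ = sqrt(2*27226*123/14.7) = 675.0 units
Correction = sqrt((14.7+31.0)/31.0) = 1.21416
EOQ* = 675.0 * 1.21416 = 819.6 units

819.6 units


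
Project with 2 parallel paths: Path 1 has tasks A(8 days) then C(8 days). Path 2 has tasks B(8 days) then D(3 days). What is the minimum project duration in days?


Path 1 = 8 + 8 = 16 days
Path 2 = 8 + 3 = 11 days
Duration = max(16, 11) = 16 days

16 days


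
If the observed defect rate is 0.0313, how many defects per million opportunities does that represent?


DPMO = defect_rate * 1000000 = 0.0313 * 1000000

31300


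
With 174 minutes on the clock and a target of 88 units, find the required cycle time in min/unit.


Formula: CT = Available Time / Number of Units
CT = 174 min / 88 units
CT = 1.98 min/unit

1.98 min/unit


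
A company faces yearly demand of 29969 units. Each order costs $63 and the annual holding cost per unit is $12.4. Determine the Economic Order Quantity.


Formula: EOQ = sqrt(2 * D * S / H)
Numerator: 2 * 29969 * 63 = 3776094
2DS/H = 3776094 / 12.4 = 304523.7
EOQ = sqrt(304523.7) = 551.8 units

551.8 units


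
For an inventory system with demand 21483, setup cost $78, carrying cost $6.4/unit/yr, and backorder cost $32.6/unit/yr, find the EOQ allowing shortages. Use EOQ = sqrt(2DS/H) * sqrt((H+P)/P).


Formula: EOQ* = sqrt(2DS/H) * sqrt((H+P)/P)
Base EOQ = sqrt(2*21483*78/6.4) = 723.64 units
Correction = sqrt((6.4+32.6)/32.6) = 1.09376
EOQ* = 723.64 * 1.09376 = 791.5 units

791.5 units


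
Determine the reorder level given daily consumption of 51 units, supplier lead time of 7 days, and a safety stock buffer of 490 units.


Formula: ROP = (Daily Demand * Lead Time) + Safety Stock
Demand during lead time = 51 * 7 = 357 units
ROP = 357 + 490 = 847 units

847 units


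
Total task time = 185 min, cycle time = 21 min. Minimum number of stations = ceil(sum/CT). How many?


Formula: N_min = ceil(Sum of Task Times / Cycle Time)
N_min = ceil(185 min / 21 min) = ceil(8.8095)
N_min = 9 stations

9


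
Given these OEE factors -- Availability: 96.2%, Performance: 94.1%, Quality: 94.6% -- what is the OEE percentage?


Formula: OEE = Availability * Performance * Quality / 10000
A * P = 96.2% * 94.1% / 100 = 90.52%
OEE = 90.52% * 94.6% / 100 = 85.6%

85.6%


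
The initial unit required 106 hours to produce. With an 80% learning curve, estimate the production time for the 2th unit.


Formula: T_n = T_1 * (learning_rate)^(log2(n)) where learning_rate = rate/100
Doublings = log2(2) = 1
T_n = 106 * 0.8^1
T_n = 106 * 0.8 = 84.8 hours

84.8 hours


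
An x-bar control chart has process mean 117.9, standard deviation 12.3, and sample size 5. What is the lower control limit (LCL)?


LCL = 117.9 - 3 * 12.3 / sqrt(5)

101.4


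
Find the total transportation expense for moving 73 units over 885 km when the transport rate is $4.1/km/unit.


TC = dist * cost * units = 885 * 4.1 * 73 = $264880.50

$264880.50


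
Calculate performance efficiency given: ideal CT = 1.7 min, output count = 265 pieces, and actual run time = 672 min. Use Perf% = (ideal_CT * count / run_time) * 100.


Formula: Performance = (Ideal CT * Total Count) / Run Time * 100
Ideal output time = 1.7 * 265 = 450.5 min
Performance = 450.5 / 672 * 100 = 67.0%

67.0%


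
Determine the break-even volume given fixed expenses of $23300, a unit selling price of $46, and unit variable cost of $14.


Formula: BEQ = Fixed Costs / (Price - Variable Cost)
Contribution margin = $46 - $14 = $32/unit
BEQ = ceil($23300 / $32/unit) = ceil(728.12) = 729 units

729 units


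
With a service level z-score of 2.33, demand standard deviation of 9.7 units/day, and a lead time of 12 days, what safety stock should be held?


Formula: SS = z * sigma_d * sqrt(LT)
sqrt(LT) = sqrt(12) = 3.4641
SS = 2.33 * 9.7 * 3.4641
SS = 78.3 units

78.3 units
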